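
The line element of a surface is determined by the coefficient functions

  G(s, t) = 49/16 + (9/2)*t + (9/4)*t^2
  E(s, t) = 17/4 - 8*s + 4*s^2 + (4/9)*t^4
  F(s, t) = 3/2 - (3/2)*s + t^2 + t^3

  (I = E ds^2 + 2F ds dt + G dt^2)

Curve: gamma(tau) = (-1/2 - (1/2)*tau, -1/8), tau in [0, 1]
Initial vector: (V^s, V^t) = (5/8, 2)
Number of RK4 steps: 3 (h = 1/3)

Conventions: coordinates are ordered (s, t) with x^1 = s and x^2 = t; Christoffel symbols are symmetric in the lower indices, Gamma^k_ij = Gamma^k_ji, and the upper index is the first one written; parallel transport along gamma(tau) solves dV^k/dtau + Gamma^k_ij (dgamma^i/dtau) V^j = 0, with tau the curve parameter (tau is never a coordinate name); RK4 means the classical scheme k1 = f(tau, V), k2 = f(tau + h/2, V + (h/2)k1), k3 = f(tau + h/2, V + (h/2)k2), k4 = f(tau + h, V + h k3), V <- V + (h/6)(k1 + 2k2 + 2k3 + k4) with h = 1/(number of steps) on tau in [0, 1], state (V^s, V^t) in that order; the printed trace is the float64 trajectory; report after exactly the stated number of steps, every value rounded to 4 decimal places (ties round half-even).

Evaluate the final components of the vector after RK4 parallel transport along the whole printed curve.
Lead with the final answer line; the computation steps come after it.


Answer: V^s = 0.4719, V^t = 1.9972

gamma'(tau) = (-1/2, 0); f(tau, V)^k = -Gamma^k_ij(gamma(tau)) gamma'^i(tau) V^j; h = 1/3; intermediate values shown to 6 dp
curve data and Christoffel symbols at the stage parameters:
  tau = 0.000000: gamma = (-0.500000, -0.125000), gamma' = (-0.500000, 0.000000); Gamma_sss = -0.644941, Gamma_sst = -0.000240, Gamma_stt = -0.271281, Gamma_tss = -0.015119, Gamma_tst = 0.000214, Gamma_ttt = 1.018809
  tau = 0.166667: gamma = (-0.583333, -0.125000), gamma' = (-0.500000, 0.000000); Gamma_sss = -0.613118, Gamma_sst = -0.000216, Gamma_stt = -0.256392, Gamma_tss = -0.013304, Gamma_tst = 0.000204, Gamma_ttt = 1.018157
  tau = 0.333333: gamma = (-0.666667, -0.125000), gamma' = (-0.500000, 0.000000); Gamma_sss = -0.584191, Gamma_sst = -0.000196, Gamma_stt = -0.243007, Gamma_tss = -0.011755, Gamma_tst = 0.000194, Gamma_ttt = 1.017527
  tau = 0.500000: gamma = (-0.750000, -0.125000), gamma' = (-0.500000, 0.000000); Gamma_sss = -0.557795, Gamma_sst = -0.000178, Gamma_stt = -0.230914, Gamma_tss = -0.010424, Gamma_tst = 0.000185, Gamma_ttt = 1.016922
  tau = 0.666667: gamma = (-0.833333, -0.125000), gamma' = (-0.500000, 0.000000); Gamma_sss = -0.533621, Gamma_sst = -0.000163, Gamma_stt = -0.219939, Gamma_tss = -0.009274, Gamma_tst = 0.000177, Gamma_ttt = 1.016343
  tau = 0.833333: gamma = (-0.916667, -0.125000), gamma' = (-0.500000, 0.000000); Gamma_sss = -0.511408, Gamma_sst = -0.000149, Gamma_stt = -0.209937, Gamma_tss = -0.008273, Gamma_tst = 0.000170, Gamma_ttt = 1.015791
  tau = 1.000000: gamma = (-1.000000, -0.125000), gamma' = (-0.500000, 0.000000); Gamma_sss = -0.490932, Gamma_sst = -0.000137, Gamma_stt = -0.200786, Gamma_tss = -0.007398, Gamma_tst = 0.000163, Gamma_ttt = 1.015264
step 0: V^s = 0.6250, V^t = 2.0000
step 1: k1 = (-0.201784, -0.004510), k2 = (-0.181506, -0.003730), k3 = (-0.182542, -0.003752), k4 = (-0.164982, -0.003122); V <- V + (h/6)(k1 + 2k2 + 2k3 + k4): V^s = 0.5642, V^t = 1.9987
step 2: k1 = (-0.164988, -0.003122), k2 = (-0.149855, -0.002612), k3 = (-0.150559, -0.002625), k4 = (-0.137300, -0.002206); V <- V + (h/6)(k1 + 2k2 + 2k3 + k4): V^s = 0.5140, V^t = 1.9979
step 3: k1 = (-0.137303, -0.002206), k2 = (-0.125730, -0.001862), k3 = (-0.126223, -0.001870), k4 = (-0.115979, -0.001583); V <- V + (h/6)(k1 + 2k2 + 2k3 + k4): V^s = 0.4719, V^t = 1.9972


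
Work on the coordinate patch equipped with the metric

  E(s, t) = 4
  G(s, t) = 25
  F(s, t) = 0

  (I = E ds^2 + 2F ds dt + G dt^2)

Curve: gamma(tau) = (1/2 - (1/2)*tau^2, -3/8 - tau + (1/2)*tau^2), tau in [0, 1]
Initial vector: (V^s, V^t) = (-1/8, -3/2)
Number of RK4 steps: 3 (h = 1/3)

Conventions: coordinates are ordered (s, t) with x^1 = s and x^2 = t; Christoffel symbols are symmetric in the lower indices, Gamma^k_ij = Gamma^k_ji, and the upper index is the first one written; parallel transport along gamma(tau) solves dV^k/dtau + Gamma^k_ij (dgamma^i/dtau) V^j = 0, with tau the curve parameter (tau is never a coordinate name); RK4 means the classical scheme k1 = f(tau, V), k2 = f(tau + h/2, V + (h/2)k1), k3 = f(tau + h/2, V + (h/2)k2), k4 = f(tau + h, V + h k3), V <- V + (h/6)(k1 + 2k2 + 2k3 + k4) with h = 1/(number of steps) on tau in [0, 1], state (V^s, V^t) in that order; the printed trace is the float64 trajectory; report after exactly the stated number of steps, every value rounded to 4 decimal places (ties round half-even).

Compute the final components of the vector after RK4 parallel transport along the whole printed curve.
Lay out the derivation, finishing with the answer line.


gamma'(tau) = (-tau, -1 + tau); f(tau, V)^k = -Gamma^k_ij(gamma(tau)) gamma'^i(tau) V^j; h = 1/3; intermediate values shown to 6 dp
curve data and Christoffel symbols at the stage parameters:
  tau = 0.000000: gamma = (0.500000, -0.375000), gamma' = (0.000000, -1.000000); Gamma_sss = 0.000000, Gamma_sst = 0.000000, Gamma_stt = 0.000000, Gamma_tss = 0.000000, Gamma_tst = 0.000000, Gamma_ttt = 0.000000
  tau = 0.166667: gamma = (0.486111, -0.527778), gamma' = (-0.166667, -0.833333); Gamma_sss = 0.000000, Gamma_sst = 0.000000, Gamma_stt = 0.000000, Gamma_tss = 0.000000, Gamma_tst = 0.000000, Gamma_ttt = 0.000000
  tau = 0.333333: gamma = (0.444444, -0.652778), gamma' = (-0.333333, -0.666667); Gamma_sss = 0.000000, Gamma_sst = 0.000000, Gamma_stt = 0.000000, Gamma_tss = 0.000000, Gamma_tst = 0.000000, Gamma_ttt = 0.000000
  tau = 0.500000: gamma = (0.375000, -0.750000), gamma' = (-0.500000, -0.500000); Gamma_sss = 0.000000, Gamma_sst = 0.000000, Gamma_stt = 0.000000, Gamma_tss = 0.000000, Gamma_tst = 0.000000, Gamma_ttt = 0.000000
  tau = 0.666667: gamma = (0.277778, -0.819444), gamma' = (-0.666667, -0.333333); Gamma_sss = 0.000000, Gamma_sst = 0.000000, Gamma_stt = 0.000000, Gamma_tss = 0.000000, Gamma_tst = 0.000000, Gamma_ttt = 0.000000
  tau = 0.833333: gamma = (0.152778, -0.861111), gamma' = (-0.833333, -0.166667); Gamma_sss = 0.000000, Gamma_sst = 0.000000, Gamma_stt = 0.000000, Gamma_tss = 0.000000, Gamma_tst = 0.000000, Gamma_ttt = 0.000000
  tau = 1.000000: gamma = (0.000000, -0.875000), gamma' = (-1.000000, 0.000000); Gamma_sss = 0.000000, Gamma_sst = 0.000000, Gamma_stt = 0.000000, Gamma_tss = 0.000000, Gamma_tst = 0.000000, Gamma_ttt = 0.000000
step 0: V^s = -0.1250, V^t = -1.5000
step 1: k1 = (0.000000, 0.000000), k2 = (0.000000, 0.000000), k3 = (0.000000, 0.000000), k4 = (0.000000, 0.000000); V <- V + (h/6)(k1 + 2k2 + 2k3 + k4): V^s = -0.1250, V^t = -1.5000
step 2: k1 = (0.000000, 0.000000), k2 = (0.000000, 0.000000), k3 = (0.000000, 0.000000), k4 = (0.000000, 0.000000); V <- V + (h/6)(k1 + 2k2 + 2k3 + k4): V^s = -0.1250, V^t = -1.5000
step 3: k1 = (0.000000, 0.000000), k2 = (0.000000, 0.000000), k3 = (0.000000, 0.000000), k4 = (0.000000, 0.000000); V <- V + (h/6)(k1 + 2k2 + 2k3 + k4): V^s = -0.1250, V^t = -1.5000

Answer: V^s = -0.1250, V^t = -1.5000


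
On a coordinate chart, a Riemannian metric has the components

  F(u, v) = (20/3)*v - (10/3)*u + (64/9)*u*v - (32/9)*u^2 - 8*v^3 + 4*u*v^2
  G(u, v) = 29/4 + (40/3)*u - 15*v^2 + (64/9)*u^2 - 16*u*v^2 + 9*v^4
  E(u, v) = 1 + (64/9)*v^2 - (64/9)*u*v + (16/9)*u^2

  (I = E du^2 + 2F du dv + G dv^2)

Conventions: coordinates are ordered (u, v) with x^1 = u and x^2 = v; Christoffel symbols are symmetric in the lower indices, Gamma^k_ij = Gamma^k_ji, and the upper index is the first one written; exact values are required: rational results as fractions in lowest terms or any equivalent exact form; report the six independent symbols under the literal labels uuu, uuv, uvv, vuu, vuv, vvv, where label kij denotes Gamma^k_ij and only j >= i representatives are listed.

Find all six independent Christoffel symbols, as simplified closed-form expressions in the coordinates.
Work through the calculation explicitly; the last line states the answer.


E = 1 + (64/9)*v^2 - (64/9)*u*v + (16/9)*u^2; F = (20/3)*v - (10/3)*u + (64/9)*u*v - (32/9)*u^2 - 8*v^3 + 4*u*v^2; G = 29/4 + (40/3)*u - 15*v^2 + (64/9)*u^2 - 16*u*v^2 + 9*v^4
Gamma^k_ij = (1/2) g^{kl} (d_i g_jl + d_j g_il - d_l g_ij), with g^inv = (1/(EG-F^2)) [[G, -F], [-F, E]]
first partials: E_u = -(64/9)*v + (32/9)*u, E_v = (128/9)*v - (64/9)*u, F_u = -10/3 + (64/9)*v - (64/9)*u + 4*v^2, F_v = 20/3 + (64/9)*u - 24*v^2 + 8*u*v, G_u = 40/3 + (128/9)*u - 16*v^2, G_v = -30*v - 32*u*v + 36*v^3
D = EG - F^2 = 29/4 + (40/3)*u - (71/9)*v^2 - (64/9)*u*v + (80/9)*u^2 - 16*u*v^2 + 9*v^4
expanded: Gamma^u_uu = (G E_u - 2F F_u + F E_v)/(2D), Gamma^u_uv = (G E_v - F G_u)/(2D), Gamma^u_vv = (2G F_v - G G_u - F G_v)/(2D), Gamma^v_uu = (2E F_u - E E_v - F E_u)/(2D), Gamma^v_uv = (E G_u - F E_v)/(2D), Gamma^v_vv = (E G_v - 2F F_v + F G_u)/(2D); substitute and cancel common factors

Answer: Gamma_uuu = (64*u - 128*v)/(320*u^2 - 576*u*v^2 - 256*u*v + 480*u + 324*v^4 - 284*v^2 + 261), Gamma_uuv = (-128*u + 256*v)/(320*u^2 - 576*u*v^2 - 256*u*v + 480*u + 324*v^4 - 284*v^2 + 261), Gamma_uvv = (288*u*v - 576*v^2)/(320*u^2 - 576*u*v^2 - 256*u*v + 480*u + 324*v^4 - 284*v^2 + 261), Gamma_vuu = (-128*u + 144*v^2 - 120)/(320*u^2 - 576*u*v^2 - 256*u*v + 480*u + 324*v^4 - 284*v^2 + 261), Gamma_vuv = (256*u - 288*v^2 + 240)/(320*u^2 - 576*u*v^2 - 256*u*v + 480*u + 324*v^4 - 284*v^2 + 261), Gamma_vvv = (-576*u*v + 648*v^3 - 540*v)/(320*u^2 - 576*u*v^2 - 256*u*v + 480*u + 324*v^4 - 284*v^2 + 261)


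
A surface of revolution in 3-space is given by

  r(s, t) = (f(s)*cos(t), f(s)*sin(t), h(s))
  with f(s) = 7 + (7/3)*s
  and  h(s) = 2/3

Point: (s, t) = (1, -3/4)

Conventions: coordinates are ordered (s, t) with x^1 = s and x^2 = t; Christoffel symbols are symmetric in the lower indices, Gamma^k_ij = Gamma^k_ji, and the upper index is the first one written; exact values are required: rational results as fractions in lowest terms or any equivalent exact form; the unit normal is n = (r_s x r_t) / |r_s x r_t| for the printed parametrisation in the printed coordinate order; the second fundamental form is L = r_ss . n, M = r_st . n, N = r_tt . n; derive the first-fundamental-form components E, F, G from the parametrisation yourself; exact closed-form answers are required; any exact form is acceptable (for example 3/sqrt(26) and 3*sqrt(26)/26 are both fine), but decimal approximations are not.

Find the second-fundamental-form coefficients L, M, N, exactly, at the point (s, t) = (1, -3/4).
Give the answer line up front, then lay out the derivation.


Answer: L = 0, M = 0, N = 0

f = 28/3, f' = 7/3, f'' = 0, h' = 0, h'' = 0
E = 49/9, F = 0, G = 784/9; answer radicand W^2 = 49/9
unnormalised second-form numerators: l = 0, m = 0, n = 0; L = l/sqrt(49/9), and similarly M = m/sqrt(W^2), N = n/sqrt(W^2)


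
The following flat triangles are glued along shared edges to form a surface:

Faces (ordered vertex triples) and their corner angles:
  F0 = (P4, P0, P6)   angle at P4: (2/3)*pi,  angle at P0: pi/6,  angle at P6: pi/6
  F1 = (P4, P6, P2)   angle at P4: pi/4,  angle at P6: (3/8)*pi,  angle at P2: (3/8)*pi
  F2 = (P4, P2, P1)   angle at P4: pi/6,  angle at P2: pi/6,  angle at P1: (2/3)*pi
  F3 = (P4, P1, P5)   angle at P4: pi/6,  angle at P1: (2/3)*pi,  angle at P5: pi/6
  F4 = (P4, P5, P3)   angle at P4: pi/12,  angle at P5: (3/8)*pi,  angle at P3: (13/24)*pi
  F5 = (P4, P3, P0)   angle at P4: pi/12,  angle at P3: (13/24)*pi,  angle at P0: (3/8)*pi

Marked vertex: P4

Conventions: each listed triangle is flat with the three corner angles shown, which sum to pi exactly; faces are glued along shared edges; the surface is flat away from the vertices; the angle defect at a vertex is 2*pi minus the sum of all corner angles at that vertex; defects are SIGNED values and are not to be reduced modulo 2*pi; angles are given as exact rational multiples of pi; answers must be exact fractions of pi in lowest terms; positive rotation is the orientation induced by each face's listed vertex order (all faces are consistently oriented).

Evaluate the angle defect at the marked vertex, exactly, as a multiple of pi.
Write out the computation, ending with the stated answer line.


Sum of corner angles at P4: (17/12)*pi
defect = 2*pi - (17/12)*pi

Answer: defect(P4) = (7/12)*pi


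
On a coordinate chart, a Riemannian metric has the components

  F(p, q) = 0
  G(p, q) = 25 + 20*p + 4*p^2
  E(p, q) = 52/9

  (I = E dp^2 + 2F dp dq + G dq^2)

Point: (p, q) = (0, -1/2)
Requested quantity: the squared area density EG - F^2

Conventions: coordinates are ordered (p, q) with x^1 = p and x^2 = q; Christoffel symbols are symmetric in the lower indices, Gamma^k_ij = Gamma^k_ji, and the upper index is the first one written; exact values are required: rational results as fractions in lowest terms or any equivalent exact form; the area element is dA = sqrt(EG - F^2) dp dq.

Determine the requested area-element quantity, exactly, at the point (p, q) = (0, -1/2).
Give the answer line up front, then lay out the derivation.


Answer: EG - F^2 = 1300/9

E = 52/9, F = 0, G = 25; EG - F^2 = 1300/9


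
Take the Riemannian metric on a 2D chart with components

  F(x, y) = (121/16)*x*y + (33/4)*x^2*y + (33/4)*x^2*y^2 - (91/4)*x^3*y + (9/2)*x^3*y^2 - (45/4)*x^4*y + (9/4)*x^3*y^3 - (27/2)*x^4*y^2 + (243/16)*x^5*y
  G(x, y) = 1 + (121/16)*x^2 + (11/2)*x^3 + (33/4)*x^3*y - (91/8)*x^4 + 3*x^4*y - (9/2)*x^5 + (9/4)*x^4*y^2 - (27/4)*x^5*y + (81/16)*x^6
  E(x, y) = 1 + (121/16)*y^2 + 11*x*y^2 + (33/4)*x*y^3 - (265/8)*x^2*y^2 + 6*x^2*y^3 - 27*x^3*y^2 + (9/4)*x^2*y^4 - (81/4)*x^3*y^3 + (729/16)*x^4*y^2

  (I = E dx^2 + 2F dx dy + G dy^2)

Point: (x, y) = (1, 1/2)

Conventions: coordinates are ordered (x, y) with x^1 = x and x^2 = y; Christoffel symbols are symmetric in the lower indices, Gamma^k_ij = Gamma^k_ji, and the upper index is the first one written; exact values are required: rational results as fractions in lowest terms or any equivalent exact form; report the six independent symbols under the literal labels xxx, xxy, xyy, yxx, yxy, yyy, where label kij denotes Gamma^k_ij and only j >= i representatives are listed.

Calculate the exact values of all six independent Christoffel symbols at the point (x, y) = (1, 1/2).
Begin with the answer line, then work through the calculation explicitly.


Answer: Gamma_xxx = 215/413, Gamma_xxy = 20/413, Gamma_xyy = -60/413, Gamma_yxx = -774/413, Gamma_yxy = -72/413, Gamma_yyy = 216/413

E = 89/64, F = -45/32, G = 97/16 at the point
E_x = 215/32, E_y = 5/8, F_x = -377/32, F_y = -33/16, G_x = -9/4, G_y = 27/4
EG - F^2 = 413/64;  g^inv = (64/413) * [[97/16, 45/32], [45/32, 89/64]]
first-kind symbols [ij,l] = (1/2)(d_i g_jl + d_j g_il - d_l g_ij): [xx,x] = E_x/2 = 215/64, [xx,y] = F_x - E_y/2 = -387/32, [xy,x] = E_y/2 = 5/16, [xy,y] = G_x/2 = -9/8, [yy,x] = F_y - G_x/2 = -15/16, [yy,y] = G_y/2 = 27/8
Gamma^x_ij = (G*[ij,x] - F*[ij,y])/(EG - F^2), Gamma^y_ij = (E*[ij,y] - F*[ij,x])/(EG - F^2)


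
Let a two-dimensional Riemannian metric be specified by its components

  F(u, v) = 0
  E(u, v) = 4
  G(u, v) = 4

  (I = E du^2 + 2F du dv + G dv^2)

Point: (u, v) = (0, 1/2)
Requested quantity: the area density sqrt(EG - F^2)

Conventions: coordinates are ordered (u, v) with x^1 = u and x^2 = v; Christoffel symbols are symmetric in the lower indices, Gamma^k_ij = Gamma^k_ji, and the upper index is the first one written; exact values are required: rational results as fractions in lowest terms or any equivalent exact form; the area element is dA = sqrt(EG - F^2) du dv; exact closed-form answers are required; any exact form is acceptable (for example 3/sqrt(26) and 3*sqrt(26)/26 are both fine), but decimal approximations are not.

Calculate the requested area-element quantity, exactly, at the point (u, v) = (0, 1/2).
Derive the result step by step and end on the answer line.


E = 4, F = 0, G = 4; EG - F^2 = 16

Answer: sqrt(EG - F^2) = 4


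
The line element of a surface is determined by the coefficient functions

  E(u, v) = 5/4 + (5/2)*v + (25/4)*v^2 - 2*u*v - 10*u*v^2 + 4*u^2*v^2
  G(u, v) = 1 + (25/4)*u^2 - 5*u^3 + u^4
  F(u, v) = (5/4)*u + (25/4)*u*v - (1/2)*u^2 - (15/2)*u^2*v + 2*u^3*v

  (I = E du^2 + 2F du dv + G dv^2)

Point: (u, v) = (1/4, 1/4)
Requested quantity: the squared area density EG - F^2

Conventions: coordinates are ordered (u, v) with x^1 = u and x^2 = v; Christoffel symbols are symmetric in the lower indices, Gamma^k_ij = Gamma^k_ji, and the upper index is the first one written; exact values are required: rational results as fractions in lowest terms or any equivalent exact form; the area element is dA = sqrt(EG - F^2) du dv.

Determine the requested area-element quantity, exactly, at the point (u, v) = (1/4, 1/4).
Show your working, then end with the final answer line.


E = 2, F = 9/16, G = 337/256; EG - F^2 = 593/256

Answer: EG - F^2 = 593/256


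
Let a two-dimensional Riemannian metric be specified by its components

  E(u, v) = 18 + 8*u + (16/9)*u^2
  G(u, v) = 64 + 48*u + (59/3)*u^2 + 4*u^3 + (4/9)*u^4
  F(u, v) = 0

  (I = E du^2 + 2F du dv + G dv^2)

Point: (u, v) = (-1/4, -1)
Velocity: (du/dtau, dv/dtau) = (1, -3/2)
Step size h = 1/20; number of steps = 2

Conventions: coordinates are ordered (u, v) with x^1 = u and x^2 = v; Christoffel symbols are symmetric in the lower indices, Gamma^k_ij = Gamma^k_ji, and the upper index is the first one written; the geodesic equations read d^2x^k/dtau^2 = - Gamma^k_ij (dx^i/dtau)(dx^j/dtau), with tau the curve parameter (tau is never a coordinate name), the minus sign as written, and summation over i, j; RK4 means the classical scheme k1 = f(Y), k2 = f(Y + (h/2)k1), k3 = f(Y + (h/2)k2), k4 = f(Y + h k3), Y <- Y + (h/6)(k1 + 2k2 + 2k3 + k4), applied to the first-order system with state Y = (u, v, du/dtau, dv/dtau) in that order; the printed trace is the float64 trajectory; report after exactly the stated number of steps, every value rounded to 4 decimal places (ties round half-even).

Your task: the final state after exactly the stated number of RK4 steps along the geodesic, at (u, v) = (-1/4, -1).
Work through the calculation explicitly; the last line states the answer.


f(Y) = (du/dtau, dv/dtau, -Gamma^u_ij Y'^i Y'^j, -Gamma^v_ij Y'^i Y'^j) with the Gammas evaluated at the stage position; h = 0.050000; intermediate values shown to 6 dp
step 0: u = -0.2500, v = -1.0000, du/dtau = 1.0000, dv/dtau = -1.5000
step 1:
  k1: at (u, v) = (-0.250000, -1.000000), (du/dtau, dv/dtau) = (1.000000, -1.500000); Gamma_uuu = 0.220690, Gamma_uuv = 0.000000, Gamma_uvv = -1.206897, Gamma_vuu = 0.000000, Gamma_vuv = 0.365714, Gamma_vvv = 0.000000; k1 = (1.000000, -1.500000, 2.494828, 1.097143)
  k2: at (u, v) = (-0.225000, -1.037500), (du/dtau, dv/dtau) = (1.062371, -1.472571); Gamma_uuu = 0.220994, Gamma_uuv = 0.000000, Gamma_uvv = -1.219682, Gamma_vuu = 0.000000, Gamma_vuv = 0.366910, Gamma_vvv = 0.000000; k2 = (1.062371, -1.472571, 2.395419, 1.148001)
  k3: at (u, v) = (-0.223441, -1.036814), (du/dtau, dv/dtau) = (1.059885, -1.471300); Gamma_uuu = 0.221012, Gamma_uuv = 0.000000, Gamma_uvv = -1.220479, Gamma_vuu = 0.000000, Gamma_vuv = 0.366983, Gamma_vvv = 0.000000; k3 = (1.059885, -1.471300, 2.393723, 1.144552)
  k4: at (u, v) = (-0.197006, -1.073565), (du/dtau, dv/dtau) = (1.119686, -1.442772); Gamma_uuu = 0.221293, Gamma_uuv = 0.000000, Gamma_uvv = -1.233959, Gamma_vuu = 0.000000, Gamma_vuv = 0.368175, Gamma_vvv = 0.000000; k4 = (1.119686, -1.442772, 2.291165, 1.189537)
  Y <- Y + (h/6)(k1 + 2k2 + 2k3 + k4): u = -0.1970, v = -1.0736, du/dtau = 1.1197, dv/dtau = -1.4427
step 2:
  k1: at (u, v) = (-0.196965, -1.073588), (du/dtau, dv/dtau) = (1.119702, -1.442735); Gamma_uuu = 0.221293, Gamma_uuv = 0.000000, Gamma_uvv = -1.233980, Gamma_vuu = 0.000000, Gamma_vuv = 0.368176, Gamma_vvv = 0.000000; k1 = (1.119702, -1.442735, 2.291067, 1.189529)
  k2: at (u, v) = (-0.168972, -1.109656), (du/dtau, dv/dtau) = (1.176979, -1.412997); Gamma_uuu = 0.221547, Gamma_uuv = 0.000000, Gamma_uvv = -1.248214, Gamma_vuu = 0.000000, Gamma_vuv = 0.369364, Gamma_vvv = 0.000000; k2 = (1.176979, -1.412997, 2.185230, 1.228554)
  k3: at (u, v) = (-0.167541, -1.108913), (du/dtau, dv/dtau) = (1.174333, -1.412021); Gamma_uuu = 0.221559, Gamma_uuv = 0.000000, Gamma_uvv = -1.248941, Gamma_vuu = 0.000000, Gamma_vuv = 0.369422, Gamma_vvv = 0.000000; k3 = (1.174333, -1.412021, 2.184601, 1.225140)
  k4: at (u, v) = (-0.138248, -1.144189), (du/dtau, dv/dtau) = (1.228932, -1.381478); Gamma_uuu = 0.221776, Gamma_uuv = 0.000000, Gamma_uvv = -1.263791, Gamma_vuu = 0.000000, Gamma_vuv = 0.370580, Gamma_vvv = 0.000000; k4 = (1.228932, -1.381478, 2.076979, 1.258301)
  Y <- Y + (h/6)(k1 + 2k2 + 2k3 + k4): u = -0.1382, v = -1.1442, du/dtau = 1.2289, dv/dtau = -1.3814

Answer: u = -0.1382, v = -1.1442, du/dtau = 1.2289, dv/dtau = -1.3814


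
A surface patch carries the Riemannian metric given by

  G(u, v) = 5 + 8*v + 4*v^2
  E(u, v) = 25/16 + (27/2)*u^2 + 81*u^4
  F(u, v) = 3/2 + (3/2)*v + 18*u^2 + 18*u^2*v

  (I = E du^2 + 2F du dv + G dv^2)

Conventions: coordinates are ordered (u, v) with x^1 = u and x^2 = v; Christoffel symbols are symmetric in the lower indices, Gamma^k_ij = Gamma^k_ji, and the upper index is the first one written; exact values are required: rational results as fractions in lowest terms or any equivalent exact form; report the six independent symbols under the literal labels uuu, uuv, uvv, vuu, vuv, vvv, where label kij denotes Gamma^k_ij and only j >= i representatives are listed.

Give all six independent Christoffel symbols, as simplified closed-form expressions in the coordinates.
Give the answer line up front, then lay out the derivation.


Answer: Gamma_uuu = (2592*u^3 + 216*u)/(1296*u^4 + 216*u^2 + 64*v^2 + 128*v + 89), Gamma_uuv = 0, Gamma_uvv = (288*u^2 + 24)/(1296*u^4 + 216*u^2 + 64*v^2 + 128*v + 89), Gamma_vuu = (576*u*v + 576*u)/(1296*u^4 + 216*u^2 + 64*v^2 + 128*v + 89), Gamma_vuv = 0, Gamma_vvv = (64*v + 64)/(1296*u^4 + 216*u^2 + 64*v^2 + 128*v + 89)

E = 25/16 + (27/2)*u^2 + 81*u^4; F = 3/2 + (3/2)*v + 18*u^2 + 18*u^2*v; G = 5 + 8*v + 4*v^2
Gamma^k_ij = (1/2) g^{kl} (d_i g_jl + d_j g_il - d_l g_ij), with g^inv = (1/(EG-F^2)) [[G, -F], [-F, E]]
first partials: E_u = 27*u + 324*u^3, E_v = 0, F_u = 36*u + 36*u*v, F_v = 3/2 + 18*u^2, G_u = 0, G_v = 8 + 8*v
D = EG - F^2 = 89/16 + 8*v + 4*v^2 + (27/2)*u^2 + 81*u^4
expanded: Gamma^u_uu = (G E_u - 2F F_u + F E_v)/(2D), Gamma^u_uv = (G E_v - F G_u)/(2D), Gamma^u_vv = (2G F_v - G G_u - F G_v)/(2D), Gamma^v_uu = (2E F_u - E E_v - F E_u)/(2D), Gamma^v_uv = (E G_u - F E_v)/(2D), Gamma^v_vv = (E G_v - 2F F_v + F G_u)/(2D); substitute and cancel common factors


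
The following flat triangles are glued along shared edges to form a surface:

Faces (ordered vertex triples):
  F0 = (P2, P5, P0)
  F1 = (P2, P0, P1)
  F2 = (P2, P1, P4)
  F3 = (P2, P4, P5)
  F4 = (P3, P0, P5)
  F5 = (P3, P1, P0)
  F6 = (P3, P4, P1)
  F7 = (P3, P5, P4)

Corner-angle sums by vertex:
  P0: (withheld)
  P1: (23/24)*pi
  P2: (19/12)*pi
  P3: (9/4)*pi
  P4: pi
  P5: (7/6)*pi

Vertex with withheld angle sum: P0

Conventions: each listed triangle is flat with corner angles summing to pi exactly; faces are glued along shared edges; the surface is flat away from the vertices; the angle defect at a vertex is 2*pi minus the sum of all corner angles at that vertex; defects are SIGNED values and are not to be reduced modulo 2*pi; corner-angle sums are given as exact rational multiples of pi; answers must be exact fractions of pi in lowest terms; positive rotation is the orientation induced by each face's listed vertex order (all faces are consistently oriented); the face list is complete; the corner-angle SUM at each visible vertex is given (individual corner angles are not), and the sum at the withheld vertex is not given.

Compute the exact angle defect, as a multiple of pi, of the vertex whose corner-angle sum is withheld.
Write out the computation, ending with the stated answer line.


V = 6, E = 12, F = 8; chi = V - E + F = 2
Gauss-Bonnet: total defect = 2*pi*chi = 4*pi; visible defects sum to (73/24)*pi

Answer: defect(P0) = (23/24)*pi


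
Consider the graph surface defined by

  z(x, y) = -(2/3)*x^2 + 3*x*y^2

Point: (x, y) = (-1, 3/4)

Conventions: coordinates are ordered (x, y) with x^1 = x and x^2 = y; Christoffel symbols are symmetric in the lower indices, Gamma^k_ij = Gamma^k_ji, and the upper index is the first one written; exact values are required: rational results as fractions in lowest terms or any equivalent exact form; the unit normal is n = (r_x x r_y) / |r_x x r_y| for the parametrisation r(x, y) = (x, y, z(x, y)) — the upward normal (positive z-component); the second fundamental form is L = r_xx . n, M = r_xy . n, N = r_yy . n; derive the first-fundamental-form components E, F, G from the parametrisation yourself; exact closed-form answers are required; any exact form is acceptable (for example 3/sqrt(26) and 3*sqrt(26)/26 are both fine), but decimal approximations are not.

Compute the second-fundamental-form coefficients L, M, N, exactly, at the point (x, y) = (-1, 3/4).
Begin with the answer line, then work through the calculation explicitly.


Answer: L = -64*sqrt(69985)/69985, M = 216*sqrt(69985)/69985, N = -288*sqrt(69985)/69985

z_x = 145/48, z_y = -9/2, z_xx = -4/3, z_xy = 9/2, z_yy = -6
E = 23329/2304, F = -435/32, G = 85/4; answer radicand W^2 = 69985/2304
unnormalised second-form numerators: l = -4/3, m = 9/2, n = -6; L = l/sqrt(69985/2304), and similarly M = m/sqrt(W^2), N = n/sqrt(W^2)


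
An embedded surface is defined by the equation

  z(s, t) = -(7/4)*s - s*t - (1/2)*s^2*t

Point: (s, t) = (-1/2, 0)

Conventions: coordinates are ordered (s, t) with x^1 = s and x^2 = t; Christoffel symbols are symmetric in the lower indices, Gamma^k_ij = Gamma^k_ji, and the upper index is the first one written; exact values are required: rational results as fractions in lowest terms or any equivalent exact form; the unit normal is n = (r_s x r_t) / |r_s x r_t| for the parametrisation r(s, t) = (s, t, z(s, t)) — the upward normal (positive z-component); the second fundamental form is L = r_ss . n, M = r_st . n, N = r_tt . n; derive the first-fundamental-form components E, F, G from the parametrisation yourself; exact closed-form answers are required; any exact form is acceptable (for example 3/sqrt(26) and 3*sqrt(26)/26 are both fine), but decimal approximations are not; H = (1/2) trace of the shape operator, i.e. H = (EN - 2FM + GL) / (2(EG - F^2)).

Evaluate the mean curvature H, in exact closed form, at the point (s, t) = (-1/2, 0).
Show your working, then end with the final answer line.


z_s = -7/4, z_t = 3/8, z_ss = 0, z_st = -1/2, z_tt = 0
E = 65/16, F = -21/32, G = 73/64; answer radicand W^2 = 269/64
unnormalised second-form numerators: l = 0, m = -1/2, n = 0; L = l/sqrt(269/64), and similarly M = m/sqrt(W^2), N = n/sqrt(W^2)
H = (E*n - 2*F*m + G*l) / (2*(EG - F^2)*sqrt(W^2)); E*n - 2*F*m + G*l = -21/32, EG - F^2 = 269/64, so H = (-21/269)/sqrt(269/64)

Answer: H = -168*sqrt(269)/72361


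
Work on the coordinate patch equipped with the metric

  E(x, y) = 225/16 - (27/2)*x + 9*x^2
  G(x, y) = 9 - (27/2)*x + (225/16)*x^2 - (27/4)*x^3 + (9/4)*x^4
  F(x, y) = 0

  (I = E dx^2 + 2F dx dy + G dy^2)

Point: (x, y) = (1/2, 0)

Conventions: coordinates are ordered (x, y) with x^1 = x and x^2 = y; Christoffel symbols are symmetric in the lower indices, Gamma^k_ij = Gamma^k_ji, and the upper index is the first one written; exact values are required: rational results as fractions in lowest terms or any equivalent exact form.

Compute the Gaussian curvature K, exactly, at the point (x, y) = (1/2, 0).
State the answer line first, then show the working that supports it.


Answer: K = -1024/7803

E = 153/16, F = 0, G = 81/16, EG - F^2 = 12393/256 at the point
E_x = -9/2, E_y = 0, F_x = 0, F_y = 0, G_x = -27/8, G_y = 0
E_yy = 0, F_xy = 0, G_xx = 117/8
K follows from Brioschi's formula, (det M1 - det M2)/(EG - F^2)^2.
M1 = [[-E_yy/2 + F_xy - G_xx/2, E_x/2, F_x - E_y/2], [F_y - G_x/2, E, F], [G_y/2, F, G]] = [[-117/16, -9/4, 0], [27/16, 153/16, 0], [0, 0, 81/16]]; det M1 = -1371249/4096
M2 = [[0, E_y/2, G_x/2], [E_y/2, E, F], [G_x/2, F, G]] = [[0, 0, -27/16], [0, 153/16, 0], [-27/16, 0, 81/16]]; det M2 = -111537/4096
det M1 - det M2 = -19683/64; K = -19683/64 / (12393/256)^2 = -1024/7803


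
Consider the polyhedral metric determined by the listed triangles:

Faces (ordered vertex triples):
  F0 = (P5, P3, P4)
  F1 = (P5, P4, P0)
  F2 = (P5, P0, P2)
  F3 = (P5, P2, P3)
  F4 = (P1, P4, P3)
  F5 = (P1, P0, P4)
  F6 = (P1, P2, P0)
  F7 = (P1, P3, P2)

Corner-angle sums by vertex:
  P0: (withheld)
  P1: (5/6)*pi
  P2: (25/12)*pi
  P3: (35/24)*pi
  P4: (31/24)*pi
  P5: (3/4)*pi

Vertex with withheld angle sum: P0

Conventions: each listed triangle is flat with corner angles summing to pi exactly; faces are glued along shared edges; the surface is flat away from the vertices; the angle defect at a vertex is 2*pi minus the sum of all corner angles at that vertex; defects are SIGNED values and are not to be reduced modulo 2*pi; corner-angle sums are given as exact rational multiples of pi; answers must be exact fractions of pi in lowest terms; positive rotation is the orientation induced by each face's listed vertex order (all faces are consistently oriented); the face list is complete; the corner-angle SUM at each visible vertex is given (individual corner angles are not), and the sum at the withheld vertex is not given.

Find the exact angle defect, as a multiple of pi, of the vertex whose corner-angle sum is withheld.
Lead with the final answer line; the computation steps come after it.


Answer: defect(P0) = (5/12)*pi

V = 6, E = 12, F = 8; chi = V - E + F = 2
Gauss-Bonnet: total defect = 2*pi*chi = 4*pi; visible defects sum to (43/12)*pi


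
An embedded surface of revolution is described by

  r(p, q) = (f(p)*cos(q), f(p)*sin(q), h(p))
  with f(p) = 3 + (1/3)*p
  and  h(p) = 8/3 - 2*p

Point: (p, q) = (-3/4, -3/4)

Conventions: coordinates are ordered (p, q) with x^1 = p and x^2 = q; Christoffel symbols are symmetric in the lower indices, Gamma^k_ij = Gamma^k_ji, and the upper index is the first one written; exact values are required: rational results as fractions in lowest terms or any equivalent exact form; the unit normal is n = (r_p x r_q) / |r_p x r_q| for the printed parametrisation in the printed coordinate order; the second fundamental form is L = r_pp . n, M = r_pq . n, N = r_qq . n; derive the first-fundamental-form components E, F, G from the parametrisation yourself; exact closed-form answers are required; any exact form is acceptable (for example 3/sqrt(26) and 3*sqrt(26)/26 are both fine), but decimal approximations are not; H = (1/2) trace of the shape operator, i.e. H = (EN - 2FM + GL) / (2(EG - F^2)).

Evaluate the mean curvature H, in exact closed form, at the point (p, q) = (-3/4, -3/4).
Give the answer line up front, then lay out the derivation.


Answer: H = -12*sqrt(37)/407

f = 11/4, f' = 1/3, f'' = 0, h' = -2, h'' = 0
E = 37/9, F = 0, G = 121/16; answer radicand W^2 = 37/9
unnormalised second-form numerators: l = 0, m = 0, n = -11/2; L = l/sqrt(37/9), and similarly M = m/sqrt(W^2), N = n/sqrt(W^2)
H = (E*n - 2*F*m + G*l) / (2*(EG - F^2)*sqrt(W^2)); E*n - 2*F*m + G*l = -407/18, EG - F^2 = 4477/144, so H = (-4/11)/sqrt(37/9)


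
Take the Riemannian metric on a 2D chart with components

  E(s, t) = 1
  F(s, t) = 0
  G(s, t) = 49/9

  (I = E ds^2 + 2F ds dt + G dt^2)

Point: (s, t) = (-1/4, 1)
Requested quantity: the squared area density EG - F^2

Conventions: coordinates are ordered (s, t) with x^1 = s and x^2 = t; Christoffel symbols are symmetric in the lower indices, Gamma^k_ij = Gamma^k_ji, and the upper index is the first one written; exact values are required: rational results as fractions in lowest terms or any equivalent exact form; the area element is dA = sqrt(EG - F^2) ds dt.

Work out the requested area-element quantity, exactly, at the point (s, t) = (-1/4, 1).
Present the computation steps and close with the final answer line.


E = 1, F = 0, G = 49/9; EG - F^2 = 49/9

Answer: EG - F^2 = 49/9


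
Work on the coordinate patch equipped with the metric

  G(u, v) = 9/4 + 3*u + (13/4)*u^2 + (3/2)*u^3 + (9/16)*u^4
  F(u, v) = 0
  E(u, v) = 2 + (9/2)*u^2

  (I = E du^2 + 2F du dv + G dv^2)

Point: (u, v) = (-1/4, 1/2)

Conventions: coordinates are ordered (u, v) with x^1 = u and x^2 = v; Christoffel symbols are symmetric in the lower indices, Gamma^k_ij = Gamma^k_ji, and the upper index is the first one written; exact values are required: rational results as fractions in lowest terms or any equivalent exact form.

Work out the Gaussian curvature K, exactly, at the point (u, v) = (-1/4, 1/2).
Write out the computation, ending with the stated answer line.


E = 73/32, F = 0, G = 6889/4096, EG - F^2 = 502897/131072 at the point
E_u = -9/4, E_v = 0, F_u = 0, F_v = 0, G_u = 415/256, G_v = 0
E_vv = 0, F_uv = 0, G_uu = 299/64
Compute both Brioschi determinants and normalise by (EG - F^2)^2.
M1 = [[-E_vv/2 + F_uv - G_uu/2, E_u/2, F_u - E_v/2], [F_v - G_u/2, E, F], [G_v/2, F, G]] = [[-299/128, -9/8, 0], [-415/512, 73/32, 0], [0, 0, 6889/4096]]; det M1 = -88048309/8388608
M2 = [[0, E_v/2, G_u/2], [E_v/2, E, F], [G_u/2, F, G]] = [[0, 0, 415/512], [0, 73/32, 0], [415/512, 0, 6889/4096]]; det M2 = -12572425/8388608
det M1 - det M2 = -18868971/2097152; K = -18868971/2097152 / (502897/131072)^2 = -270336/442307

Answer: K = -270336/442307


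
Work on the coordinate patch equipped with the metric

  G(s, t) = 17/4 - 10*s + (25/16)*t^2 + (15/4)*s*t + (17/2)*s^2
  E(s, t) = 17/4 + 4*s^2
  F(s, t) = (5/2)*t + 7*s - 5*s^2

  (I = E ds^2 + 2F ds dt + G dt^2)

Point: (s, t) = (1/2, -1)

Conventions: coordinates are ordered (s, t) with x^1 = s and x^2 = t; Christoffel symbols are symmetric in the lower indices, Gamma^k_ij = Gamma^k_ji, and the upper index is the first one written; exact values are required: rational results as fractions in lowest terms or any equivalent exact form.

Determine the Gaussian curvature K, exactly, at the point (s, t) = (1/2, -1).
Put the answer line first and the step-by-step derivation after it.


Answer: K = -70800/124609

E = 21/4, F = -1/4, G = 17/16, EG - F^2 = 353/64 at the point
E_s = 4, E_t = 0, F_s = 2, F_t = 5/2, G_s = -21/4, G_t = -5/4
E_tt = 0, F_st = 0, G_ss = 17
The intrinsic route: Brioschi's K = (det M1 - det M2)/(EG - F^2)^2.
M1 = [[-E_tt/2 + F_st - G_ss/2, E_s/2, F_s - E_t/2], [F_t - G_s/2, E, F], [G_t/2, F, G]] = [[-17/2, 2, 2], [41/8, 21/4, -1/4], [-5/8, -1/4, 17/16]]; det M1 = -6843/128
M2 = [[0, E_t/2, G_s/2], [E_t/2, E, F], [G_s/2, F, G]] = [[0, 0, -21/8], [0, 21/4, -1/4], [-21/8, -1/4, 17/16]]; det M2 = -9261/256
det M1 - det M2 = -4425/256; K = -4425/256 / (353/64)^2 = -70800/124609


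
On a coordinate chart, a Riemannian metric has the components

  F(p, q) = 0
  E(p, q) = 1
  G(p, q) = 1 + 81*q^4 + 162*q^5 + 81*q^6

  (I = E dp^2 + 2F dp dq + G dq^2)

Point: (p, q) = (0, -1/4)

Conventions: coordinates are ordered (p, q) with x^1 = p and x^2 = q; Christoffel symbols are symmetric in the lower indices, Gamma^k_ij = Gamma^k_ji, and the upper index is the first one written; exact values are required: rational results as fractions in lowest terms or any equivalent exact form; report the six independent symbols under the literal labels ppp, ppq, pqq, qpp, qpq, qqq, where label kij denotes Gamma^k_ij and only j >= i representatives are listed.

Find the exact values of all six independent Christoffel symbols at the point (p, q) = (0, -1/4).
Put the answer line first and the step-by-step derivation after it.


Answer: Gamma_ppp = 0, Gamma_ppq = 0, Gamma_pqq = 0, Gamma_qpp = 0, Gamma_qpq = 0, Gamma_qqq = -972/965

E = 1, F = 0, G = 4825/4096 at the point
E_p = 0, E_q = 0, F_p = 0, F_q = 0, G_p = 0, G_q = -1215/512
EG - F^2 = 4825/4096;  g^inv = (4096/4825) * [[4825/4096, 0], [0, 1]]
first-kind symbols [ij,l] = (1/2)(d_i g_jl + d_j g_il - d_l g_ij): [pp,p] = E_p/2 = 0, [pp,q] = F_p - E_q/2 = 0, [pq,p] = E_q/2 = 0, [pq,q] = G_p/2 = 0, [qq,p] = F_q - G_p/2 = 0, [qq,q] = G_q/2 = -1215/1024
Gamma^p_ij = (G*[ij,p] - F*[ij,q])/(EG - F^2), Gamma^q_ij = (E*[ij,q] - F*[ij,p])/(EG - F^2)


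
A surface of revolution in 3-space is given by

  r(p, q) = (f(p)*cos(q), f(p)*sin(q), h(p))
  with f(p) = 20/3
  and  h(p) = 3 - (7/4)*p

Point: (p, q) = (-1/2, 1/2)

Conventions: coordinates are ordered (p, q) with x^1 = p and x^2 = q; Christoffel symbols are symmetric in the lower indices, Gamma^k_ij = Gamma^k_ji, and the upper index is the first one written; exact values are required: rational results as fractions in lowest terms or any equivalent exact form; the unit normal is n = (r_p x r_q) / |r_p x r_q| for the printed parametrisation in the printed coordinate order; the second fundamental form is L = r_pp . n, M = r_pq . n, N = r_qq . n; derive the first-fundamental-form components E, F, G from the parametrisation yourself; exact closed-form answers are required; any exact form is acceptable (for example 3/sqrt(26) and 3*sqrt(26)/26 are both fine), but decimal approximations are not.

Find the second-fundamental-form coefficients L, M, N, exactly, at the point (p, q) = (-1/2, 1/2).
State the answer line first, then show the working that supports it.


Answer: L = 0, M = 0, N = -20/3

f = 20/3, f' = 0, f'' = 0, h' = -7/4, h'' = 0
E = 49/16, F = 0, G = 400/9; answer radicand W^2 = 49/16
unnormalised second-form numerators: l = 0, m = 0, n = -35/3; L = l/sqrt(49/16), and similarly M = m/sqrt(W^2), N = n/sqrt(W^2)


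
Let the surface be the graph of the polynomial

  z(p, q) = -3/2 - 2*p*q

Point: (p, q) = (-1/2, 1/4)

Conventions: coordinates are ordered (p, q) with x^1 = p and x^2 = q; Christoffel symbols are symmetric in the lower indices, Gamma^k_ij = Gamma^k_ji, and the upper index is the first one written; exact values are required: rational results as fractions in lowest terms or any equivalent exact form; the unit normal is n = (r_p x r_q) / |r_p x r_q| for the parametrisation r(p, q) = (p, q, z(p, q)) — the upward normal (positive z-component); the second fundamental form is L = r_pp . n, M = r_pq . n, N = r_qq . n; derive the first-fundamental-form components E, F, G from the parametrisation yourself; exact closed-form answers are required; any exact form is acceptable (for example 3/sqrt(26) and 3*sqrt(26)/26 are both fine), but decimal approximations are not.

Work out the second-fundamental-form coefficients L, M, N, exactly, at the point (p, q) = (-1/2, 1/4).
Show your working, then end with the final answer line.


z_p = -1/2, z_q = 1, z_pp = 0, z_pq = -2, z_qq = 0
E = 5/4, F = -1/2, G = 2; answer radicand W^2 = 9/4
unnormalised second-form numerators: l = 0, m = -2, n = 0; L = l/sqrt(9/4), and similarly M = m/sqrt(W^2), N = n/sqrt(W^2)

Answer: L = 0, M = -4/3, N = 0


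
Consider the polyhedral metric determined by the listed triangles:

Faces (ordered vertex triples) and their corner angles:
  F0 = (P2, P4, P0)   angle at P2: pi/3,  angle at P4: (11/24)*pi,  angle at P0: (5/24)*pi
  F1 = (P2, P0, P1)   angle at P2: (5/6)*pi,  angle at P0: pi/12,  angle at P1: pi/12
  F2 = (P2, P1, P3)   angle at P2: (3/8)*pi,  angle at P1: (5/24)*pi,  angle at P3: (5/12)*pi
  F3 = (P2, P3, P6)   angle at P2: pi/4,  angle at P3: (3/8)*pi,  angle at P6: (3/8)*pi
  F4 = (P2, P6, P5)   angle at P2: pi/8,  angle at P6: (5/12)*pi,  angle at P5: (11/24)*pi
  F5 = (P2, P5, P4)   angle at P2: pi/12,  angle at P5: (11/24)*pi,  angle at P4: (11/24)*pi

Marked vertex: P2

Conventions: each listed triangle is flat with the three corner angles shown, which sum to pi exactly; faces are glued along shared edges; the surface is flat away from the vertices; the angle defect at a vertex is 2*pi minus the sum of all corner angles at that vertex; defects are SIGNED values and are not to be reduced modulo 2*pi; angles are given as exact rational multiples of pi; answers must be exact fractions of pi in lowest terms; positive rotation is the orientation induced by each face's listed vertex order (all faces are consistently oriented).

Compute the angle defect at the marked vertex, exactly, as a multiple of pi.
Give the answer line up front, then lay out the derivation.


Answer: defect(P2) = 0

Sum of corner angles at P2: 2*pi
defect = 2*pi - 2*pi


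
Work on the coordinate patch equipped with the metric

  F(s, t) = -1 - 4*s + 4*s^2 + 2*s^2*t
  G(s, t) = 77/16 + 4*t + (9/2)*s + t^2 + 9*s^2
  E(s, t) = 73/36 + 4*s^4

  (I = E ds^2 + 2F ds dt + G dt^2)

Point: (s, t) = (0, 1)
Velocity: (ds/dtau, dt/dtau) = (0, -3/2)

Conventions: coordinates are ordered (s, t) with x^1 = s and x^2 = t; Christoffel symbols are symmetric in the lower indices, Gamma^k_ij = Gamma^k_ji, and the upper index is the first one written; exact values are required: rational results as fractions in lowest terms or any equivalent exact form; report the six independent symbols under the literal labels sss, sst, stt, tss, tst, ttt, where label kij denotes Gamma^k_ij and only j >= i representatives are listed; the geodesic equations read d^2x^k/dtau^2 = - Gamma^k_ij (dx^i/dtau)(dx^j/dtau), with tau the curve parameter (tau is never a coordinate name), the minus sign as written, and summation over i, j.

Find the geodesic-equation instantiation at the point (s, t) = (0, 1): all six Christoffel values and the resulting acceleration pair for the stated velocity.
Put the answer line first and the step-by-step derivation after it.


Answer: Gamma_sss = -2304/10885, Gamma_sst = 1296/10885, Gamma_stt = -10989/10885, Gamma_tss = -4672/10885, Gamma_tst = 2628/10885, Gamma_ttt = 2208/10885; accelerations (d^2s/dtau^2, d^2t/dtau^2) = (98901/43540, -4968/10885)

E = 73/36, F = -1, G = 157/16 at the point
E_s = 0, E_t = 0, F_s = -4, F_t = 0, G_s = 9/2, G_t = 6
EG - F^2 = 10885/576;  g^inv = (576/10885) * [[157/16, 1], [1, 73/36]]
first-kind symbols [ij,l] = (1/2)(d_i g_jl + d_j g_il - d_l g_ij): [ss,s] = E_s/2 = 0, [ss,t] = F_s - E_t/2 = -4, [st,s] = E_t/2 = 0, [st,t] = G_s/2 = 9/4, [tt,s] = F_t - G_s/2 = -9/4, [tt,t] = G_t/2 = 3
Gamma^s_ij = (G*[ij,s] - F*[ij,t])/(EG - F^2), Gamma^t_ij = (E*[ij,t] - F*[ij,s])/(EG - F^2)
Gamma_sss = -2304/10885, Gamma_sst = 1296/10885, Gamma_stt = -10989/10885, Gamma_tss = -4672/10885, Gamma_tst = 2628/10885, Gamma_ttt = 2208/10885
d^2s/dtau^2 = -(Gamma_sss*(0)^2 + 2*Gamma_sst*(0)*(-3/2) + Gamma_stt*(-3/2)^2) = 98901/43540
d^2t/dtau^2 = -(Gamma_tss*(0)^2 + 2*Gamma_tst*(0)*(-3/2) + Gamma_ttt*(-3/2)^2) = -4968/10885
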